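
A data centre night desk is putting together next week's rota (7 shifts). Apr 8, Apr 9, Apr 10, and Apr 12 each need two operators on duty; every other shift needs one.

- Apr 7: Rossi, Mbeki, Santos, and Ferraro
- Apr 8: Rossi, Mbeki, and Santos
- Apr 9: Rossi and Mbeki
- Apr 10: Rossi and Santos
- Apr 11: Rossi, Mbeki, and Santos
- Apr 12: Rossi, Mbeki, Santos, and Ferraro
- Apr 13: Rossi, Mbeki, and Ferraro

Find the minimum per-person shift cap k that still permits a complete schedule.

With 4 operators and 11 worker-slots to fill, someone must work at least ⌈11/4⌉ = 3 shifts, so k ≥ 3.
k = 3 works: Apr 7→Santos, Apr 8→Rossi+Mbeki, Apr 9→Rossi+Mbeki, Apr 10→Rossi+Santos, Apr 11→Mbeki, Apr 12→Santos+Ferraro, Apr 13→Ferraro.
Loads: Rossi 3, Mbeki 3, Santos 3, Ferraro 2 — all ≤ 3.

3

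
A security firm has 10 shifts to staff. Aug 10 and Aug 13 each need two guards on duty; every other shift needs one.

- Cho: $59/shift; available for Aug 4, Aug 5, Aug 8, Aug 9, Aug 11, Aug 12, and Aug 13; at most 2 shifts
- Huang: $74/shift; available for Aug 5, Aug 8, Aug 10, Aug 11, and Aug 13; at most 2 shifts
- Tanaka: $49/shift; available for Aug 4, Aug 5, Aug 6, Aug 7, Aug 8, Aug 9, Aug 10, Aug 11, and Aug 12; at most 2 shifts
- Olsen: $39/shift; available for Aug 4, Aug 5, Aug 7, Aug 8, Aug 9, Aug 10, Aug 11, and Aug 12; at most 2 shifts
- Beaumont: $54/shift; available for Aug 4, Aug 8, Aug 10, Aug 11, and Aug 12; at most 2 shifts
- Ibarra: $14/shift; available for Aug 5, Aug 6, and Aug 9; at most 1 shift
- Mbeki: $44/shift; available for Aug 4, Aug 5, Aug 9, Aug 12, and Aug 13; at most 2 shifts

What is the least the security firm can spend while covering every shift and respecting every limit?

Picking the cheapest available guard for each shift independently would cost $428, but that ignores the shift limits.
An optimal schedule: Aug 4→Olsen, Aug 5→Cho, Aug 6→Ibarra, Aug 7→Olsen, Aug 8→Tanaka, Aug 9→Mbeki, Aug 10→Beaumont+Huang, Aug 11→Tanaka, Aug 12→Beaumont, Aug 13→Mbeki+Cho.
Total: 39 + 59 + 14 + 39 + 49 + 44 + 54 + 74 + 49 + 54 + 44 + 59 = $578.

$578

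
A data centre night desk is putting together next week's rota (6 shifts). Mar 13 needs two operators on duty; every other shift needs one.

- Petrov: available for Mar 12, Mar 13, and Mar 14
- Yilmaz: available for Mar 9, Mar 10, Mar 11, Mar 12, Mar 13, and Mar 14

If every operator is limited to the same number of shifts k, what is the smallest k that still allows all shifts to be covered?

With 2 operators and 7 worker-slots to fill, someone must work at least ⌈7/2⌉ = 4 shifts, so k ≥ 4.
k = 4 works: Mar 9→Yilmaz, Mar 10→Yilmaz, Mar 11→Yilmaz, Mar 12→Petrov, Mar 13→Petrov+Yilmaz, Mar 14→Petrov.
Loads: Petrov 3, Yilmaz 4 — all ≤ 4.

4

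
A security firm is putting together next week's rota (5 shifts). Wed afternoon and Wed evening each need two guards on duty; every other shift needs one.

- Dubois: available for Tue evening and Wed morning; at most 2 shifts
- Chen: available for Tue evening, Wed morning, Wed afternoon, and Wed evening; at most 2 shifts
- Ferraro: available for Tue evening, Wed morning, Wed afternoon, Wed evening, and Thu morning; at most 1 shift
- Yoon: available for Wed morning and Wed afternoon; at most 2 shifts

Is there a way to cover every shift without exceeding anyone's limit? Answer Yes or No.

No

Total capacity is 7 and 7 slots are needed, so capacity alone doesn't rule it out.
Shifts {Wed evening, Thu morning} need 3 worker-slots in total, but the guards available for any of those shifts (Chen and Ferraro) can supply at most 2 among them. So no valid schedule exists.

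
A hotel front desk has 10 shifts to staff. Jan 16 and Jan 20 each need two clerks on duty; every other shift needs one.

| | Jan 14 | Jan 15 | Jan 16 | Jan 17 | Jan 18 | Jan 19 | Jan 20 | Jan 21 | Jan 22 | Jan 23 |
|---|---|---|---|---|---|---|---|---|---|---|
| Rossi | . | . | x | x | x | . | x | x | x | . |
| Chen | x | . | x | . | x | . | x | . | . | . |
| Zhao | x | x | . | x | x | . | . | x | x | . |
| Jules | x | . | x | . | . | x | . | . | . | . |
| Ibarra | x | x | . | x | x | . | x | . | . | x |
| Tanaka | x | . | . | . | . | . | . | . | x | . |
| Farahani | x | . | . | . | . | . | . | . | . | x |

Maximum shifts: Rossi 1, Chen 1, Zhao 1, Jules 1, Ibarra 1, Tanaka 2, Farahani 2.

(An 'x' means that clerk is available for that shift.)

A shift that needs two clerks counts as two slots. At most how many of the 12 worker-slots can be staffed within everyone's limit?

8

Total capacity across all clerks is 1+1+1+1+1+2+2 = 9, and 12 slots are needed, so at most 9 can be filled.
Shifts {Jan 16, Jan 19, Jan 20} need 5 slots but only Rossi, Chen, Jules, and Ibarra are available for them, supplying at most 4 — so at least 1 slot must go unfilled.
An assignment achieving 8: Jan 14→Tanaka, Jan 15→Zhao, Jan 16→Chen, Jan 17→Ibarra, Jan 19→Jules, Jan 21→Rossi, Jan 22→Tanaka, Jan 23→Farahani.
Loads: Rossi 1/1, Chen 1/1, Zhao 1/1, Jules 1/1, Ibarra 1/1, Tanaka 2/2, Farahani 1/2.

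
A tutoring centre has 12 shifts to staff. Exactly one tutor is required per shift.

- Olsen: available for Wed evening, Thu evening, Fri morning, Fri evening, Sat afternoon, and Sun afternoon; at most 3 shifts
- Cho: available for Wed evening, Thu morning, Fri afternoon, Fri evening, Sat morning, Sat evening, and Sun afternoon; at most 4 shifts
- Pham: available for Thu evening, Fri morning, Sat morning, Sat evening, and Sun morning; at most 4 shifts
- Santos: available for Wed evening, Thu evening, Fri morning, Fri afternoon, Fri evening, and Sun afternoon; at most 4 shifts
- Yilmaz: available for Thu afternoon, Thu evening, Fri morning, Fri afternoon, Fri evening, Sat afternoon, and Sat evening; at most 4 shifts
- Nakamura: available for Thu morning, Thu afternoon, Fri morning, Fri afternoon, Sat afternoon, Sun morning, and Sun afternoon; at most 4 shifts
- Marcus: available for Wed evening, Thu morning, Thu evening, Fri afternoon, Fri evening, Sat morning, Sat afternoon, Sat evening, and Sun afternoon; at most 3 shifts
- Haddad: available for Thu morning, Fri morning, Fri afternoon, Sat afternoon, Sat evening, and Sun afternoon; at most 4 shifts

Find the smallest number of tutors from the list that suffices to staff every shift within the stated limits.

3

12 slots to fill and no one can take more than 4, so at least ⌈12/4⌉ = 3 tutors are needed.
Cho, Pham, and Yilmaz alone can cover everything: Wed evening→Cho, Thu morning→Cho, Thu afternoon→Yilmaz, Thu evening→Pham, Fri morning→Pham, Fri afternoon→Cho, Fri evening→Yilmaz, Sat morning→Pham, Sat afternoon→Yilmaz, Sat evening→Yilmaz, Sun morning→Pham, Sun afternoon→Cho.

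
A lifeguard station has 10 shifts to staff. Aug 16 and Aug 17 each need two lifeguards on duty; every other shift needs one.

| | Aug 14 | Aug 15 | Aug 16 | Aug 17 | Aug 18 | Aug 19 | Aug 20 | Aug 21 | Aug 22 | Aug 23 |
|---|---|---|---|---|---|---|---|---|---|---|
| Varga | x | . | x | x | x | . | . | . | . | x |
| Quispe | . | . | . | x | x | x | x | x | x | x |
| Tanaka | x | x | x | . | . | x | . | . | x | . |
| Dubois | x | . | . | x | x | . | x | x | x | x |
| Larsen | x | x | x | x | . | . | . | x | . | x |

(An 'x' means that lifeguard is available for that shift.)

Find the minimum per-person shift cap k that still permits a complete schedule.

With 5 lifeguards and 12 worker-slots to fill, someone must work at least ⌈12/5⌉ = 3 shifts, so k ≥ 3.
k = 3 works: Aug 14→Varga, Aug 15→Tanaka, Aug 16→Varga+Tanaka, Aug 17→Dubois+Larsen, Aug 18→Varga, Aug 19→Quispe, Aug 20→Quispe, Aug 21→Quispe, Aug 22→Tanaka, Aug 23→Dubois.
Loads: Varga 3, Quispe 3, Tanaka 3, Dubois 2, Larsen 1 — all ≤ 3.

3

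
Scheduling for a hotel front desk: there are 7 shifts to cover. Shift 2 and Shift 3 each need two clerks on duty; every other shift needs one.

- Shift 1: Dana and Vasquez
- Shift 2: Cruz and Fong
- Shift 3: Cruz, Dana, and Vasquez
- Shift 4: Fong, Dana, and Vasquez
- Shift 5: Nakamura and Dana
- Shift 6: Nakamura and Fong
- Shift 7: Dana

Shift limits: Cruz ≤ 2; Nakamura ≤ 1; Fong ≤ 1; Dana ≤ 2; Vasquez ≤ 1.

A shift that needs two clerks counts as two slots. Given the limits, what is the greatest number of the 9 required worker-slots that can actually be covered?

Total capacity across all clerks is 2+1+1+2+1 = 7, and 9 slots are needed, so at most 7 can be filled.
An assignment achieving 7: Shift 1→Dana, Shift 2→Cruz+Fong, Shift 3→Cruz+Vasquez, Shift 5→Nakamura, Shift 7→Dana.
Loads: Cruz 2/2, Nakamura 1/1, Fong 1/1, Dana 2/2, Vasquez 1/1.

7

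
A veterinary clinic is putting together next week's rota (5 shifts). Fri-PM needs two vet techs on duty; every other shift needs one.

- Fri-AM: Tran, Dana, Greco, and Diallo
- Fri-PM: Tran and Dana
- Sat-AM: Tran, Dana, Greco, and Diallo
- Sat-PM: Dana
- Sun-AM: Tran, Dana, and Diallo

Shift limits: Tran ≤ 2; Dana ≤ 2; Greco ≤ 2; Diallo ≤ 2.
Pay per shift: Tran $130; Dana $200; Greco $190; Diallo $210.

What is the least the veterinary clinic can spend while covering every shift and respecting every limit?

Fri-PM can only be covered by Tran and Dana, so that assignment is forced.
Sat-PM can only be covered by Dana, so that assignment is forced.
Picking the cheapest available vet tech for each shift independently would cost $920, but that ignores the shift limits.
An optimal schedule: Fri-AM→Greco, Fri-PM→Tran+Dana, Sat-AM→Greco, Sat-PM→Dana, Sun-AM→Tran.
Total: 190 + 130 + 200 + 190 + 200 + 130 = $1040.

$1040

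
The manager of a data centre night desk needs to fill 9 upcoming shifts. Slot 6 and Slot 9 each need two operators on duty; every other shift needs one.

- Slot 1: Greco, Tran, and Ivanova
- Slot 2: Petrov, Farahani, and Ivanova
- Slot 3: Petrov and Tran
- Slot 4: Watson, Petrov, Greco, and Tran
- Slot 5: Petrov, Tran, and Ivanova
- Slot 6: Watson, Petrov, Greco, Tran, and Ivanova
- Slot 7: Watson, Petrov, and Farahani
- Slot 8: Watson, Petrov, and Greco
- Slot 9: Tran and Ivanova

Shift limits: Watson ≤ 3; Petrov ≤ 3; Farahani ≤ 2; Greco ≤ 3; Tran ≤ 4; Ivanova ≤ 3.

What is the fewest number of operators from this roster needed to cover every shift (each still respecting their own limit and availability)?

4

11 slots to fill and no one can take more than 4, so at least ⌈11/4⌉ = 3 operators are needed.
Any 3 operators together have capacity at most 4+3+3 = 10 < 11 slots, so 3 can never suffice.
Watson, Petrov, Tran, and Ivanova alone can cover everything: Slot 1→Tran, Slot 2→Petrov, Slot 3→Petrov, Slot 4→Watson, Slot 5→Petrov, Slot 6→Tran+Ivanova, Slot 7→Watson, Slot 8→Watson, Slot 9→Tran+Ivanova.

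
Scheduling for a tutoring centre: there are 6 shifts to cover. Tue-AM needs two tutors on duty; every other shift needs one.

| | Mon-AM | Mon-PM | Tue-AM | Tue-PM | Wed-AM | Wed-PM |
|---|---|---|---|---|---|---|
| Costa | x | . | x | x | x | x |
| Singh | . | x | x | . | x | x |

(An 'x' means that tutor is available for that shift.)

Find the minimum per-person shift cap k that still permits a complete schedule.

With 2 tutors and 7 worker-slots to fill, someone must work at least ⌈7/2⌉ = 4 shifts, so k ≥ 4.
k = 4 works: Mon-AM→Costa, Mon-PM→Singh, Tue-AM→Costa+Singh, Tue-PM→Costa, Wed-AM→Costa, Wed-PM→Singh.
Loads: Costa 4, Singh 3 — all ≤ 4.

4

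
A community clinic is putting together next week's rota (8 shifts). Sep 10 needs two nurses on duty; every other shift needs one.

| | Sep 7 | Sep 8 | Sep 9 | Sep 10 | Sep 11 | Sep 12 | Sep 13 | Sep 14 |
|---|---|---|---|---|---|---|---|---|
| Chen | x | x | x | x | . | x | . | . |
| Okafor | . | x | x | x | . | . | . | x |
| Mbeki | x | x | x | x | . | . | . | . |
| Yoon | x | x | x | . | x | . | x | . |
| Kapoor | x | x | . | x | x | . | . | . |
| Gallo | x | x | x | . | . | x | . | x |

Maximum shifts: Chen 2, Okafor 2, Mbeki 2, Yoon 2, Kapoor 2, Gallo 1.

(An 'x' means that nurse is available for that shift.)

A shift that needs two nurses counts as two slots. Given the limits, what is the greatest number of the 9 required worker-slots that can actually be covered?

9

Total capacity across all nurses is 2+2+2+2+2+1 = 11, and 9 slots are needed, so at most 9 can be filled.
An assignment achieving 9: Sep 7→Mbeki, Sep 8→Kapoor, Sep 9→Mbeki, Sep 10→Chen+Okafor, Sep 11→Yoon, Sep 12→Chen, Sep 13→Yoon, Sep 14→Okafor.
Loads: Chen 2/2, Okafor 2/2, Mbeki 2/2, Yoon 2/2, Kapoor 1/2, Gallo 0/1.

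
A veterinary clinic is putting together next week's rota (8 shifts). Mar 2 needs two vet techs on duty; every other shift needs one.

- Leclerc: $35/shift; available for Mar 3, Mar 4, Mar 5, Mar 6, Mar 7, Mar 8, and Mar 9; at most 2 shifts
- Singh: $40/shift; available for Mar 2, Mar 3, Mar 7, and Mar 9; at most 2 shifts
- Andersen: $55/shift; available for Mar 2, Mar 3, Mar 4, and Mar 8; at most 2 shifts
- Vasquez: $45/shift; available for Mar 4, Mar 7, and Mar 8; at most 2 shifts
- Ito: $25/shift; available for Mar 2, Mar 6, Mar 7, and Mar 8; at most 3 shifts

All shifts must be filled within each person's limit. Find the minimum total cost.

$315

Mar 5 can only be covered by Leclerc, so that assignment is forced.
Picking the cheapest available vet tech for each shift independently would cost $280, but that ignores the shift limits.
An optimal schedule: Mar 2→Ito+Singh, Mar 3→Singh, Mar 4→Vasquez, Mar 5→Leclerc, Mar 6→Ito, Mar 7→Ito, Mar 8→Vasquez, Mar 9→Leclerc.
Total: 25 + 40 + 40 + 45 + 35 + 25 + 25 + 45 + 35 = $315.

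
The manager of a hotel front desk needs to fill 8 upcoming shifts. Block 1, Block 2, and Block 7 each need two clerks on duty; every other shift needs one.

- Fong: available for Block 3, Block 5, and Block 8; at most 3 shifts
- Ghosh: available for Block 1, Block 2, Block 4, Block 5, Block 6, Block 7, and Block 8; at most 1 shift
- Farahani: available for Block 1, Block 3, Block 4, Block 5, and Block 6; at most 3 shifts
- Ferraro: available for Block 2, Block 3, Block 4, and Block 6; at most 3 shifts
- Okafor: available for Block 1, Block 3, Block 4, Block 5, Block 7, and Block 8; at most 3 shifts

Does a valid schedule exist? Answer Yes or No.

Total capacity is 13 and 11 slots are needed, so capacity alone doesn't rule it out.
Shifts {Block 2, Block 7} need 4 worker-slots in total, but the clerks available for any of those shifts (Ghosh, Ferraro, and Okafor) can supply at most 3 among them. So no valid schedule exists.

No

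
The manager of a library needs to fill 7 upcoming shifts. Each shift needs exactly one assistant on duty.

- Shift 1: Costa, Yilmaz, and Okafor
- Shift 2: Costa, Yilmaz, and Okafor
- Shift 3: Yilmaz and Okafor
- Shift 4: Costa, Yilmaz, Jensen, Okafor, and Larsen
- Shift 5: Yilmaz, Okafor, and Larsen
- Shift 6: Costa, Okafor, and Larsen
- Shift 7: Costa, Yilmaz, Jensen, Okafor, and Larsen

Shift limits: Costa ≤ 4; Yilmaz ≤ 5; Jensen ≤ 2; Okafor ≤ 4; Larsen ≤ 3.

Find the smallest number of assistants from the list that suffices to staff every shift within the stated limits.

7 slots to fill and no one can take more than 5, so at least ⌈7/5⌉ = 2 assistants are needed.
Costa and Yilmaz alone can cover everything: Shift 1→Costa, Shift 2→Costa, Shift 3→Yilmaz, Shift 4→Costa, Shift 5→Yilmaz, Shift 6→Costa, Shift 7→Yilmaz.

2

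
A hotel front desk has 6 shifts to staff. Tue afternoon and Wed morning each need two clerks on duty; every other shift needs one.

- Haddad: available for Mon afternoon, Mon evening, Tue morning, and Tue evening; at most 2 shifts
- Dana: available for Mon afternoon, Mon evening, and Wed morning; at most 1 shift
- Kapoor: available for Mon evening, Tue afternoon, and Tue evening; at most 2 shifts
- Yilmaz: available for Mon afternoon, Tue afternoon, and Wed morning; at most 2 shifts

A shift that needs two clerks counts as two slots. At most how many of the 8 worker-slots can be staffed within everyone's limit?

Total capacity across all clerks is 2+1+2+2 = 7, and 8 slots are needed, so at most 7 can be filled.
An assignment achieving 7: Mon evening→Kapoor, Tue morning→Haddad, Tue afternoon→Kapoor+Yilmaz, Tue evening→Haddad, Wed morning→Dana+Yilmaz.
Loads: Haddad 2/2, Dana 1/1, Kapoor 2/2, Yilmaz 2/2.

7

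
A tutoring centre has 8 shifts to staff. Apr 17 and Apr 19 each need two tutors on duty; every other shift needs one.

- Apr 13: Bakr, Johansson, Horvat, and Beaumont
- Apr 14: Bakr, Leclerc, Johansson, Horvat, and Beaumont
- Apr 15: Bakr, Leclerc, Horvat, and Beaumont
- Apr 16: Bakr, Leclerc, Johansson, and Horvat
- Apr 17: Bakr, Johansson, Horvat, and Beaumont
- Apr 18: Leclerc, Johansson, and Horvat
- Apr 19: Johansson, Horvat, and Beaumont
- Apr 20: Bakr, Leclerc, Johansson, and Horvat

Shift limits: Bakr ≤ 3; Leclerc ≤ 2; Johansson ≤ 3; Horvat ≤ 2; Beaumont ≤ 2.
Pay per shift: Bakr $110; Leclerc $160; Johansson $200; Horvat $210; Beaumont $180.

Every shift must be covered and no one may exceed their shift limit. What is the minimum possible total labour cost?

Picking the cheapest available tutor for each shift independently would cost $1380, but that ignores the shift limits.
An optimal schedule: Apr 13→Bakr, Apr 14→Johansson, Apr 15→Bakr, Apr 16→Bakr, Apr 17→Beaumont+Johansson, Apr 18→Leclerc, Apr 19→Beaumont+Johansson, Apr 20→Leclerc.
Total: 110 + 200 + 110 + 110 + 180 + 200 + 160 + 180 + 200 + 160 = $1610.

$1610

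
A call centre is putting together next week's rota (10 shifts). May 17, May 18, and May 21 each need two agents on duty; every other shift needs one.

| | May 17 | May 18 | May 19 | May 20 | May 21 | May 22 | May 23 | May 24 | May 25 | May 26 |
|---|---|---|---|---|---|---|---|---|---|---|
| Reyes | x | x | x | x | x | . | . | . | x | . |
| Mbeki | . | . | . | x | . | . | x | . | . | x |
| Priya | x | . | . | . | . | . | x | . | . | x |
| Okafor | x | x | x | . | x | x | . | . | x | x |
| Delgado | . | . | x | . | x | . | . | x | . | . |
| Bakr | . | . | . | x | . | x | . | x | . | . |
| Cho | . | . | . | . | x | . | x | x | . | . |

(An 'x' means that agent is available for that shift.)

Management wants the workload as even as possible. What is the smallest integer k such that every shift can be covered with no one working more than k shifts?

2

With 7 agents and 13 worker-slots to fill, someone must work at least ⌈13/7⌉ = 2 shifts, so k ≥ 2.
k = 2 works: May 17→Priya+Okafor, May 18→Reyes+Okafor, May 19→Delgado, May 20→Mbeki, May 21→Delgado+Cho, May 22→Bakr, May 23→Mbeki, May 24→Bakr, May 25→Reyes, May 26→Priya.
Loads: Reyes 2, Mbeki 2, Priya 2, Okafor 2, Delgado 2, Bakr 2, Cho 1 — all ≤ 2.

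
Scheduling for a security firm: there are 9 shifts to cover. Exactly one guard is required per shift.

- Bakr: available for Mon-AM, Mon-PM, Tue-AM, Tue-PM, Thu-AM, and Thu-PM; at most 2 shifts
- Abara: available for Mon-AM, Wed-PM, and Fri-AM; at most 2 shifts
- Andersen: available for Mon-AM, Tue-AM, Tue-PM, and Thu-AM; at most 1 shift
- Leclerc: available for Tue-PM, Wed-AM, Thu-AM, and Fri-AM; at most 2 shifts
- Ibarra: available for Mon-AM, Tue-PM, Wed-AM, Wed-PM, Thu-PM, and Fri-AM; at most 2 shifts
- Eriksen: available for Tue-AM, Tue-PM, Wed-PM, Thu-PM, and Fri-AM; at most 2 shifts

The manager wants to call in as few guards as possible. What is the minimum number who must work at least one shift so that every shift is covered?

5

9 slots to fill and no one can take more than 2, so at least ⌈9/2⌉ = 5 guards are needed.
Bakr, Abara, Andersen, Leclerc, and Ibarra alone can cover everything: Mon-AM→Ibarra, Mon-PM→Bakr, Tue-AM→Bakr, Tue-PM→Leclerc, Wed-AM→Leclerc, Wed-PM→Abara, Thu-AM→Andersen, Thu-PM→Ibarra, Fri-AM→Abara.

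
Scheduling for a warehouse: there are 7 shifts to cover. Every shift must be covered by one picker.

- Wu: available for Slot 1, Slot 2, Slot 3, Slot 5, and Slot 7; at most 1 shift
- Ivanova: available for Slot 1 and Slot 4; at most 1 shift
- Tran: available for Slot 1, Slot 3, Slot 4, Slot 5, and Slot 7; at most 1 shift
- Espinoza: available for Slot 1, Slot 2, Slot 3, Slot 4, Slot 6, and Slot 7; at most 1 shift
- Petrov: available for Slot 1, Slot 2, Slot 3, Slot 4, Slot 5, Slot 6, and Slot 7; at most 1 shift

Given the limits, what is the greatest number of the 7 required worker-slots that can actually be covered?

Total capacity across all pickers is 1+1+1+1+1 = 5, and 7 slots are needed, so at most 5 can be filled.
An assignment achieving 5: Slot 2→Wu, Slot 3→Petrov, Slot 4→Ivanova, Slot 5→Tran, Slot 6→Espinoza.
Loads: Wu 1/1, Ivanova 1/1, Tran 1/1, Espinoza 1/1, Petrov 1/1.

5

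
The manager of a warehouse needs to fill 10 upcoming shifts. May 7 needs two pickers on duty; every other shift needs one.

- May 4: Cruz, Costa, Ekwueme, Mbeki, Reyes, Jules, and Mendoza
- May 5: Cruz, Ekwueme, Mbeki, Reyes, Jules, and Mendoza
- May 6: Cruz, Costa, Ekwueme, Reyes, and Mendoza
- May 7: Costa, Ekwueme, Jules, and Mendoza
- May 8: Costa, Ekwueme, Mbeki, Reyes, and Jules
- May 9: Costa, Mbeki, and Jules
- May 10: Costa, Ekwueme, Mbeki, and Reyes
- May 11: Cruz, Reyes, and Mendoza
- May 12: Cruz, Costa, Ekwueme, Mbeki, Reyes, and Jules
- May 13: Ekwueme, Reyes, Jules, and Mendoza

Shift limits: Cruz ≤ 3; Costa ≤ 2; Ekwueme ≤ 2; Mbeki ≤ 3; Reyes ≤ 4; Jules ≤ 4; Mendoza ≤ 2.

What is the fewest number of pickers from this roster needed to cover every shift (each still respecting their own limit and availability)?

4

11 slots to fill and no one can take more than 4, so at least ⌈11/4⌉ = 3 pickers are needed.
No set of 3 pickers can cover every shift (each such set leaves at least one shift with no one available or exceeds a cap).
Cruz, Costa, Ekwueme, and Reyes alone can cover everything: May 4→Cruz, May 5→Cruz, May 6→Reyes, May 7→Costa+Ekwueme, May 8→Reyes, May 9→Costa, May 10→Reyes, May 11→Cruz, May 12→Reyes, May 13→Ekwueme.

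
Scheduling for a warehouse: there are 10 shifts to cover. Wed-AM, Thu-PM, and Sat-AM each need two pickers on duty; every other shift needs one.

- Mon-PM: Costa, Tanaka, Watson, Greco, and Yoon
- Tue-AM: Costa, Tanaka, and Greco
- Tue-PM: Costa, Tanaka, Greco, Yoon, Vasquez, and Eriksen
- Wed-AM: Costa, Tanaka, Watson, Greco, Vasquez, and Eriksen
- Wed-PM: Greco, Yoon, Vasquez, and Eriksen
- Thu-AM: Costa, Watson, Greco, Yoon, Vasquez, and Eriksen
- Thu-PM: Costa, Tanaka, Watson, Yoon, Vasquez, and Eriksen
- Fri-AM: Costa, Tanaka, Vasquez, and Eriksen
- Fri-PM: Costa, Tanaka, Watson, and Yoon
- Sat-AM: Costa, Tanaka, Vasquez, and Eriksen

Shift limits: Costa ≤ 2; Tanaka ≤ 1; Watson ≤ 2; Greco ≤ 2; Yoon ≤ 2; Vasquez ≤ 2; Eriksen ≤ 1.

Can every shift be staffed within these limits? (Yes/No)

Total capacity is 2+1+2+2+2+2+1 = 12 but 13 worker-slots are needed — infeasible.

No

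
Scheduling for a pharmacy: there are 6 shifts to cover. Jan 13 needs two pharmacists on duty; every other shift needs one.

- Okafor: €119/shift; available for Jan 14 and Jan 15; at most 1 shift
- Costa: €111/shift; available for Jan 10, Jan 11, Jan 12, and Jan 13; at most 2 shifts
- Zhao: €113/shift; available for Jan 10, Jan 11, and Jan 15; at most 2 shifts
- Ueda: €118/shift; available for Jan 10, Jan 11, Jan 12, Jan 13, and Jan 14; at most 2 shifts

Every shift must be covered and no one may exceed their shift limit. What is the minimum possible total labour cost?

€803

Jan 13 can only be covered by Costa and Ueda, so that assignment is forced.
Picking the cheapest available pharmacist for each shift independently would cost €793, but that ignores the shift limits.
An optimal schedule: Jan 10→Zhao, Jan 11→Ueda, Jan 12→Costa, Jan 13→Costa+Ueda, Jan 14→Okafor, Jan 15→Zhao.
Total: 113 + 118 + 111 + 111 + 118 + 119 + 113 = €803.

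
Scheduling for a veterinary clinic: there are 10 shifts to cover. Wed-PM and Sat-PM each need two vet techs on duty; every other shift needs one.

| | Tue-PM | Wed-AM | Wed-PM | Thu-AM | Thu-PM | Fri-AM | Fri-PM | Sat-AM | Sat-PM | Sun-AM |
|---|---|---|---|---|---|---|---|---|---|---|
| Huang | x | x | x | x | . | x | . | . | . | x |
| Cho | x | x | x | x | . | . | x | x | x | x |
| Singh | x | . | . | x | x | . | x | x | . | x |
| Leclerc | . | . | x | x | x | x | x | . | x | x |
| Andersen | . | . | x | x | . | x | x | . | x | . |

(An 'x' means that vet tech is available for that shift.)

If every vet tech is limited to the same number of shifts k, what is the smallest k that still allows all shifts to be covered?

3

With 5 vet techs and 12 worker-slots to fill, someone must work at least ⌈12/5⌉ = 3 shifts, so k ≥ 3.
k = 3 works: Tue-PM→Huang, Wed-AM→Huang, Wed-PM→Leclerc+Andersen, Thu-AM→Singh, Thu-PM→Singh, Fri-AM→Huang, Fri-PM→Cho, Sat-AM→Cho, Sat-PM→Cho+Leclerc, Sun-AM→Singh.
Loads: Huang 3, Cho 3, Singh 3, Leclerc 2, Andersen 1 — all ≤ 3.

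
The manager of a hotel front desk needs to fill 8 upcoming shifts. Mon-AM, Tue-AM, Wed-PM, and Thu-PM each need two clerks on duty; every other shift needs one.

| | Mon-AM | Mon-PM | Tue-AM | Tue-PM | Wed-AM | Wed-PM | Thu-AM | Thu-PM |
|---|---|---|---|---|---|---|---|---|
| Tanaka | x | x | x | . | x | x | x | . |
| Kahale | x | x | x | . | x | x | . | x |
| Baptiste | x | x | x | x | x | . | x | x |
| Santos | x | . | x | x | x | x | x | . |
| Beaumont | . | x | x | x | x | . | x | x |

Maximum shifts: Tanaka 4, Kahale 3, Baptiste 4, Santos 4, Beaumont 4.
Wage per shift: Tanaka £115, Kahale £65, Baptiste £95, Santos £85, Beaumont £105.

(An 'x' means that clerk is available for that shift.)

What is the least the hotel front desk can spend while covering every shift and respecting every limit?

£1020

Picking the cheapest available clerk for each shift independently would cost £910, but that ignores the shift limits.
An optimal schedule: Mon-AM→Santos+Baptiste, Mon-PM→Kahale, Tue-AM→Baptiste+Beaumont, Tue-PM→Santos, Wed-AM→Baptiste, Wed-PM→Kahale+Santos, Thu-AM→Santos, Thu-PM→Kahale+Baptiste.
Total: 85 + 95 + 65 + 95 + 105 + 85 + 95 + 65 + 85 + 85 + 65 + 95 = £1020.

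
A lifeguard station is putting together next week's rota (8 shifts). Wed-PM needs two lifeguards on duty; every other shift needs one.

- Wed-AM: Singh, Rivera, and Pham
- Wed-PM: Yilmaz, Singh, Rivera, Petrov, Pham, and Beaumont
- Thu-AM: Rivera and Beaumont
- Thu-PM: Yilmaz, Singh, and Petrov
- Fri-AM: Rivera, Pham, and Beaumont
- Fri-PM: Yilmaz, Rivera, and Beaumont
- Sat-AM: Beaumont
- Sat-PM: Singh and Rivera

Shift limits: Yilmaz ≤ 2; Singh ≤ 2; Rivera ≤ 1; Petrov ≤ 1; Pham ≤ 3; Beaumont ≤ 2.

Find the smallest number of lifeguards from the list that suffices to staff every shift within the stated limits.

9 slots to fill and no one can take more than 3, so at least ⌈9/3⌉ = 3 lifeguards are needed.
Any 3 lifeguards together have capacity at most 3+2+2 = 7 < 9 slots, so 3 can never suffice.
Yilmaz, Singh, Pham, and Beaumont alone can cover everything: Wed-AM→Pham, Wed-PM→Singh+Pham, Thu-AM→Beaumont, Thu-PM→Yilmaz, Fri-AM→Pham, Fri-PM→Yilmaz, Sat-AM→Beaumont, Sat-PM→Singh.

4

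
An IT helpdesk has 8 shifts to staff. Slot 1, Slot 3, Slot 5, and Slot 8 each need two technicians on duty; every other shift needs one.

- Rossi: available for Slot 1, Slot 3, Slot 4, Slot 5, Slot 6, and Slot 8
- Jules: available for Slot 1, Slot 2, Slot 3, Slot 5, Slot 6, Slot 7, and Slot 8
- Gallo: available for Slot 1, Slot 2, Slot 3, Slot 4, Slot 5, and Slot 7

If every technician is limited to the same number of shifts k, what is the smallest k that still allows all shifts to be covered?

4

With 3 technicians and 12 worker-slots to fill, someone must work at least ⌈12/3⌉ = 4 shifts, so k ≥ 4.
k = 4 works: Slot 1→Rossi+Gallo, Slot 2→Jules, Slot 3→Jules+Gallo, Slot 4→Rossi, Slot 5→Jules+Gallo, Slot 6→Rossi, Slot 7→Gallo, Slot 8→Rossi+Jules.
Loads: Rossi 4, Jules 4, Gallo 4 — all ≤ 4.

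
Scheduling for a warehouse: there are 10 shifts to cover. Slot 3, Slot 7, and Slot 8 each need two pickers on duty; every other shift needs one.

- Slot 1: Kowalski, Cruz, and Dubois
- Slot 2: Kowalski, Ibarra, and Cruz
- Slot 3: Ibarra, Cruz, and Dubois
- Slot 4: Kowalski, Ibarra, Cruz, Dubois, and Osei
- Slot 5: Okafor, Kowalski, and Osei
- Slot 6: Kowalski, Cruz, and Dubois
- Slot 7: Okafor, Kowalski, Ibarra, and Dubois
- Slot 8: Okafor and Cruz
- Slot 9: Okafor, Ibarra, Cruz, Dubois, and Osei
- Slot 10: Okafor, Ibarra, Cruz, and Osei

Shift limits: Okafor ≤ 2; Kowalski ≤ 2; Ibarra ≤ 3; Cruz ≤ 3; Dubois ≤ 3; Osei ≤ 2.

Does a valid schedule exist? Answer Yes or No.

Yes

Slot 8 can only be covered by Okafor and Cruz, so that assignment is forced.
One valid schedule: Slot 1→Kowalski, Slot 2→Kowalski, Slot 3→Ibarra+Cruz, Slot 4→Dubois, Slot 5→Okafor, Slot 6→Cruz, Slot 7→Ibarra+Dubois, Slot 8→Okafor+Cruz, Slot 9→Dubois, Slot 10→Ibarra.
Loads: Okafor 2/2, Kowalski 2/2, Ibarra 3/3, Cruz 3/3, Dubois 3/3, Osei 0/2 — all within limits.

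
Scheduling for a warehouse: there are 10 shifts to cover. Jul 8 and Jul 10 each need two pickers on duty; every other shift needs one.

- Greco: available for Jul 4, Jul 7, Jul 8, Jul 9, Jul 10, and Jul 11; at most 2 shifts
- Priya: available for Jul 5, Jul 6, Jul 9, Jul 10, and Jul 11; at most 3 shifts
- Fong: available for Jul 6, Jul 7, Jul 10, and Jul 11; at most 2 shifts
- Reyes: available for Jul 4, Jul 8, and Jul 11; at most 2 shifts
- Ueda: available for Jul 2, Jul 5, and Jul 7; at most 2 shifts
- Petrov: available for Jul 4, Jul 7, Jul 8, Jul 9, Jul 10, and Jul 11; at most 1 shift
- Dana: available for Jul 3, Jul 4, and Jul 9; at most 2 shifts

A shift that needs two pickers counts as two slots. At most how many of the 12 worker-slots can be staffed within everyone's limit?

12

Total capacity across all pickers is 2+3+2+2+2+1+2 = 14, and 12 slots are needed, so at most 12 can be filled.
An assignment achieving 12: Jul 2→Ueda, Jul 3→Dana, Jul 4→Greco, Jul 5→Priya, Jul 6→Priya, Jul 7→Fong, Jul 8→Greco+Reyes, Jul 9→Priya, Jul 10→Fong+Petrov, Jul 11→Reyes.
Loads: Greco 2/2, Priya 3/3, Fong 2/2, Reyes 2/2, Ueda 1/2, Petrov 1/1, Dana 1/2.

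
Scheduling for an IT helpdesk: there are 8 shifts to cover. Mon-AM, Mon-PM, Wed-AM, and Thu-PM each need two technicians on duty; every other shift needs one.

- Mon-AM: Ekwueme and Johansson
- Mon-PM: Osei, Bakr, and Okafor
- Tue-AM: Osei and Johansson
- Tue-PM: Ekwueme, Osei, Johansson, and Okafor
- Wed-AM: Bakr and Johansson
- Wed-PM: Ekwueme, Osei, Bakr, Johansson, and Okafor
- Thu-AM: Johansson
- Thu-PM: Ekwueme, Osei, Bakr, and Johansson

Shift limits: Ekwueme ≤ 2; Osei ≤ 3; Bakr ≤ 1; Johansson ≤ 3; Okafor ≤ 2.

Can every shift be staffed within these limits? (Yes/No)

Total capacity is 2+3+1+3+2 = 11 but 12 worker-slots are needed — infeasible.

No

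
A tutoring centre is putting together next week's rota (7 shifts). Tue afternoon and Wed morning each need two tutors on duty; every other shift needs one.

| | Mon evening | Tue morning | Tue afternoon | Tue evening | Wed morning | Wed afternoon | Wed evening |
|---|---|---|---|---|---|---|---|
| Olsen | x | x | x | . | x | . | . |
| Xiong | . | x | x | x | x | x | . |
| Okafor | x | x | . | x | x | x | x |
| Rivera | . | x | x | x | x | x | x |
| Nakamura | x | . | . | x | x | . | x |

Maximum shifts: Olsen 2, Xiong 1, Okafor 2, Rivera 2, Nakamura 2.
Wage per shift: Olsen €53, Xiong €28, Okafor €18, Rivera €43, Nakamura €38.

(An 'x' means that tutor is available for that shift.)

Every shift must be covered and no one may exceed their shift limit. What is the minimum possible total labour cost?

€332

Picking the cheapest available tutor for each shift independently would cost €207, but that ignores the shift limits.
An optimal schedule: Mon evening→Olsen, Tue morning→Rivera, Tue afternoon→Olsen+Xiong, Tue evening→Nakamura, Wed morning→Rivera+Nakamura, Wed afternoon→Okafor, Wed evening→Okafor.
Total: 53 + 43 + 53 + 28 + 38 + 43 + 38 + 18 + 18 = €332.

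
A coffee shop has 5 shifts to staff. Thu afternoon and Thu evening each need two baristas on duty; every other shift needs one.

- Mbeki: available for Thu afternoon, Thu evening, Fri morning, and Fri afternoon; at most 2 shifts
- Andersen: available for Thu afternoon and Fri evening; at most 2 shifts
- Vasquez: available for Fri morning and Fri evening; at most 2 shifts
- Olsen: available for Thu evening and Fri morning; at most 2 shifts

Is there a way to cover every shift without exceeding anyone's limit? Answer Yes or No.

No

Total capacity is 8 and 7 slots are needed, so capacity alone doesn't rule it out.
Shifts {Thu afternoon, Thu evening, Fri afternoon} need 5 worker-slots in total, but the baristas available for any of those shifts (Mbeki, Andersen, and Olsen) can supply at most 4 among them. So no valid schedule exists.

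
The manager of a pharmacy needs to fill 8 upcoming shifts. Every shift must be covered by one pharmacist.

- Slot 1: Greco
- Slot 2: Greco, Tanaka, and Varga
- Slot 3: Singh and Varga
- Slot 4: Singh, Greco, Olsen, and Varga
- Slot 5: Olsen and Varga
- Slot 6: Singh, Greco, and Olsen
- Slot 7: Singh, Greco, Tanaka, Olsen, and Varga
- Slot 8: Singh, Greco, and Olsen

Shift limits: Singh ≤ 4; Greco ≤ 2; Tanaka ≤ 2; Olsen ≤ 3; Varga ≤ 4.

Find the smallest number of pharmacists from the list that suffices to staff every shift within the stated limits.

3

8 slots to fill and no one can take more than 4, so at least ⌈8/4⌉ = 2 pharmacists are needed.
No set of 2 pharmacists can cover every shift (each such set leaves at least one shift with no one available or exceeds a cap).
Singh, Greco, and Olsen alone can cover everything: Slot 1→Greco, Slot 2→Greco, Slot 3→Singh, Slot 4→Singh, Slot 5→Olsen, Slot 6→Singh, Slot 7→Singh, Slot 8→Olsen.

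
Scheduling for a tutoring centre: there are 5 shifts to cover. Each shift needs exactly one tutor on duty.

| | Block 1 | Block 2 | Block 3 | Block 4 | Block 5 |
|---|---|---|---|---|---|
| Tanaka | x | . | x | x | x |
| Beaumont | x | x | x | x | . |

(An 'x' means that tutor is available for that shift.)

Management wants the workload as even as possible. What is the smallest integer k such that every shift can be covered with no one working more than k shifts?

3

With 2 tutors and 5 worker-slots to fill, someone must work at least ⌈5/2⌉ = 3 shifts, so k ≥ 3.
k = 3 works: Block 1→Tanaka, Block 2→Beaumont, Block 3→Tanaka, Block 4→Beaumont, Block 5→Tanaka.
Loads: Tanaka 3, Beaumont 2 — all ≤ 3.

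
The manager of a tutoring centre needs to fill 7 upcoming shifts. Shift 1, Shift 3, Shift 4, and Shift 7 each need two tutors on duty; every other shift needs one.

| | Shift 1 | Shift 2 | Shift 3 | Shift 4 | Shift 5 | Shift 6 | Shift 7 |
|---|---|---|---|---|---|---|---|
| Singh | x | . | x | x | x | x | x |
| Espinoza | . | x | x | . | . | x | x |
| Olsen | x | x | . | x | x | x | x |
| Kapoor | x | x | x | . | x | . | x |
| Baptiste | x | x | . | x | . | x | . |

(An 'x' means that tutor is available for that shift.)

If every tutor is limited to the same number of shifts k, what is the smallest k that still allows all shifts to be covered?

With 5 tutors and 11 worker-slots to fill, someone must work at least ⌈11/5⌉ = 3 shifts, so k ≥ 3.
k = 3 works: Shift 1→Olsen+Kapoor, Shift 2→Espinoza, Shift 3→Singh+Espinoza, Shift 4→Singh+Olsen, Shift 5→Singh, Shift 6→Espinoza, Shift 7→Olsen+Kapoor.
Loads: Singh 3, Espinoza 3, Olsen 3, Kapoor 2, Baptiste 0 — all ≤ 3.

3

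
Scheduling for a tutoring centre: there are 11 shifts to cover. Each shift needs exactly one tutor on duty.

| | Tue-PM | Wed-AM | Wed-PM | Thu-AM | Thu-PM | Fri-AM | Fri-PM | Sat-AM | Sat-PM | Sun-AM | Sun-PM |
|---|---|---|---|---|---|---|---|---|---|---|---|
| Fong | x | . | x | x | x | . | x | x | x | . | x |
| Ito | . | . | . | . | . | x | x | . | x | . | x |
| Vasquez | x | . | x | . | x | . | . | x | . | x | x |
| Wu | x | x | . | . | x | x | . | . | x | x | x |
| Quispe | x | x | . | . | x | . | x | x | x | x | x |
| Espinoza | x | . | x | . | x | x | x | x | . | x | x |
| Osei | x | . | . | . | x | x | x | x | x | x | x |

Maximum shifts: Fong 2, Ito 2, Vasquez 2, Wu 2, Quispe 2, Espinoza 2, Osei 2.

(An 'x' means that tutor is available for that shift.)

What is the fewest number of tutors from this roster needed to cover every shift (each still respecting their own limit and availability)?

11 slots to fill and no one can take more than 2, so at least ⌈11/2⌉ = 6 tutors are needed.
Fong, Ito, Vasquez, Wu, Quispe, and Espinoza alone can cover everything: Tue-PM→Quispe, Wed-AM→Wu, Wed-PM→Fong, Thu-AM→Fong, Thu-PM→Quispe, Fri-AM→Ito, Fri-PM→Ito, Sat-AM→Vasquez, Sat-PM→Wu, Sun-AM→Vasquez, Sun-PM→Espinoza.

6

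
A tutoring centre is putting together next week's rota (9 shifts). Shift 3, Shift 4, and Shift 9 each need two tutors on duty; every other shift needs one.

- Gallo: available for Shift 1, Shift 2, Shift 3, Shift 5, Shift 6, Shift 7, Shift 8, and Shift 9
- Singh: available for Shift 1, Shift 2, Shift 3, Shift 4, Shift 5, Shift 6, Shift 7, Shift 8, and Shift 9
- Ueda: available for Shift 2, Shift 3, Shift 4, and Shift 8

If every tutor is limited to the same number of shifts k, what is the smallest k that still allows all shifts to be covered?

With 3 tutors and 12 worker-slots to fill, someone must work at least ⌈12/3⌉ = 4 shifts, so k ≥ 4.
k = 4 works: Shift 1→Gallo, Shift 2→Ueda, Shift 3→Singh+Ueda, Shift 4→Singh+Ueda, Shift 5→Gallo, Shift 6→Gallo, Shift 7→Singh, Shift 8→Ueda, Shift 9→Gallo+Singh.
Loads: Gallo 4, Singh 4, Ueda 4 — all ≤ 4.

4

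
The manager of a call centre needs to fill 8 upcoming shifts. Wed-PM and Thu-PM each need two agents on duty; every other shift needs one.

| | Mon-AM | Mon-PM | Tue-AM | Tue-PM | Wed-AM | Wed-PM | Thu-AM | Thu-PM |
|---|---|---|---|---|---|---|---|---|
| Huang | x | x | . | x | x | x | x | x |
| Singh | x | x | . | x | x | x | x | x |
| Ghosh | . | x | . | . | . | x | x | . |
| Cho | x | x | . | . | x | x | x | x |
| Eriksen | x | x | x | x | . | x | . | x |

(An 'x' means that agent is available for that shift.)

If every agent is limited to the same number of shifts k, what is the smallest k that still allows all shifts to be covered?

2

With 5 agents and 10 worker-slots to fill, someone must work at least ⌈10/5⌉ = 2 shifts, so k ≥ 2.
k = 2 works: Mon-AM→Singh, Mon-PM→Ghosh, Tue-AM→Eriksen, Tue-PM→Huang, Wed-AM→Huang, Wed-PM→Ghosh+Cho, Thu-AM→Singh, Thu-PM→Cho+Eriksen.
Loads: Huang 2, Singh 2, Ghosh 2, Cho 2, Eriksen 2 — all ≤ 2.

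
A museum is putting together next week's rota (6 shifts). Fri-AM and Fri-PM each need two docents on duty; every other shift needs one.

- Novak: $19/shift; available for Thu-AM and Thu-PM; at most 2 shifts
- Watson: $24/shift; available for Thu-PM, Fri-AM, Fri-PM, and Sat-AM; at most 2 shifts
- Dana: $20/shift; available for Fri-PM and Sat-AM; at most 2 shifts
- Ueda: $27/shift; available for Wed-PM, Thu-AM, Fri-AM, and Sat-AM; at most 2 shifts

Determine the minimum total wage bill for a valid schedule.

Wed-PM can only be covered by Ueda, so that assignment is forced.
Fri-AM can only be covered by Watson and Ueda, so that assignment is forced.
Fri-PM can only be covered by Watson and Dana, so that assignment is forced.
Picking the cheapest available docent for each shift independently would cost $180, and that bound is achievable.
An optimal schedule: Wed-PM→Ueda, Thu-AM→Novak, Thu-PM→Novak, Fri-AM→Watson+Ueda, Fri-PM→Watson+Dana, Sat-AM→Dana.
Total: 27 + 19 + 19 + 24 + 27 + 24 + 20 + 20 = $180.

$180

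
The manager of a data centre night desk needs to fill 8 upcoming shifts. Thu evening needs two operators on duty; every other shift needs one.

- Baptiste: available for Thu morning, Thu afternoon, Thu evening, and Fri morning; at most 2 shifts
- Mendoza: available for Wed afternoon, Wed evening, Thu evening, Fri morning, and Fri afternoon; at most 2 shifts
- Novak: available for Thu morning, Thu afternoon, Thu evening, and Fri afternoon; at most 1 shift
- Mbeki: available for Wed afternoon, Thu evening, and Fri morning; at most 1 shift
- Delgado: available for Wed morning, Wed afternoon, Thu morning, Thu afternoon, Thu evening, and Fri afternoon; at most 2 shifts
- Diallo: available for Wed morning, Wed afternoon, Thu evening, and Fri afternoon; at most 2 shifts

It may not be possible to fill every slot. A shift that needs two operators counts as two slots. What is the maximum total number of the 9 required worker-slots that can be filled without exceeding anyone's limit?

9

Total capacity across all operators is 2+2+1+1+2+2 = 10, and 9 slots are needed, so at most 9 can be filled.
An assignment achieving 9: Wed morning→Delgado, Wed afternoon→Mbeki, Wed evening→Mendoza, Thu morning→Baptiste, Thu afternoon→Baptiste, Thu evening→Delgado+Diallo, Fri morning→Mendoza, Fri afternoon→Novak.
Loads: Baptiste 2/2, Mendoza 2/2, Novak 1/1, Mbeki 1/1, Delgado 2/2, Diallo 1/2.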